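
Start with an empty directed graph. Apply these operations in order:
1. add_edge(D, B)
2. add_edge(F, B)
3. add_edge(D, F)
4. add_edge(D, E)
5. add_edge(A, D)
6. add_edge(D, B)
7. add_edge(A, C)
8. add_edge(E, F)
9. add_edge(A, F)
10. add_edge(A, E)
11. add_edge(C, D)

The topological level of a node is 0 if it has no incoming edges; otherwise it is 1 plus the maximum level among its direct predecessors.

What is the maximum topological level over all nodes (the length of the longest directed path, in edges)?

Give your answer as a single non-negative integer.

Answer: 5

Derivation:
Op 1: add_edge(D, B). Edges now: 1
Op 2: add_edge(F, B). Edges now: 2
Op 3: add_edge(D, F). Edges now: 3
Op 4: add_edge(D, E). Edges now: 4
Op 5: add_edge(A, D). Edges now: 5
Op 6: add_edge(D, B) (duplicate, no change). Edges now: 5
Op 7: add_edge(A, C). Edges now: 6
Op 8: add_edge(E, F). Edges now: 7
Op 9: add_edge(A, F). Edges now: 8
Op 10: add_edge(A, E). Edges now: 9
Op 11: add_edge(C, D). Edges now: 10
Compute levels (Kahn BFS):
  sources (in-degree 0): A
  process A: level=0
    A->C: in-degree(C)=0, level(C)=1, enqueue
    A->D: in-degree(D)=1, level(D)>=1
    A->E: in-degree(E)=1, level(E)>=1
    A->F: in-degree(F)=2, level(F)>=1
  process C: level=1
    C->D: in-degree(D)=0, level(D)=2, enqueue
  process D: level=2
    D->B: in-degree(B)=1, level(B)>=3
    D->E: in-degree(E)=0, level(E)=3, enqueue
    D->F: in-degree(F)=1, level(F)>=3
  process E: level=3
    E->F: in-degree(F)=0, level(F)=4, enqueue
  process F: level=4
    F->B: in-degree(B)=0, level(B)=5, enqueue
  process B: level=5
All levels: A:0, B:5, C:1, D:2, E:3, F:4
max level = 5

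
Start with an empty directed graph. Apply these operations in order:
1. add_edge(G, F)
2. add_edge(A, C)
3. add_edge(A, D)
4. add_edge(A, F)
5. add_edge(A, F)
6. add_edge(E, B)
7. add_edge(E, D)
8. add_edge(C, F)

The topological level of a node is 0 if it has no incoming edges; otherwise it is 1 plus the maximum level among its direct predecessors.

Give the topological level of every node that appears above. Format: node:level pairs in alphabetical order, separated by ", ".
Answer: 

Op 1: add_edge(G, F). Edges now: 1
Op 2: add_edge(A, C). Edges now: 2
Op 3: add_edge(A, D). Edges now: 3
Op 4: add_edge(A, F). Edges now: 4
Op 5: add_edge(A, F) (duplicate, no change). Edges now: 4
Op 6: add_edge(E, B). Edges now: 5
Op 7: add_edge(E, D). Edges now: 6
Op 8: add_edge(C, F). Edges now: 7
Compute levels (Kahn BFS):
  sources (in-degree 0): A, E, G
  process A: level=0
    A->C: in-degree(C)=0, level(C)=1, enqueue
    A->D: in-degree(D)=1, level(D)>=1
    A->F: in-degree(F)=2, level(F)>=1
  process E: level=0
    E->B: in-degree(B)=0, level(B)=1, enqueue
    E->D: in-degree(D)=0, level(D)=1, enqueue
  process G: level=0
    G->F: in-degree(F)=1, level(F)>=1
  process C: level=1
    C->F: in-degree(F)=0, level(F)=2, enqueue
  process B: level=1
  process D: level=1
  process F: level=2
All levels: A:0, B:1, C:1, D:1, E:0, F:2, G:0

Answer: A:0, B:1, C:1, D:1, E:0, F:2, G:0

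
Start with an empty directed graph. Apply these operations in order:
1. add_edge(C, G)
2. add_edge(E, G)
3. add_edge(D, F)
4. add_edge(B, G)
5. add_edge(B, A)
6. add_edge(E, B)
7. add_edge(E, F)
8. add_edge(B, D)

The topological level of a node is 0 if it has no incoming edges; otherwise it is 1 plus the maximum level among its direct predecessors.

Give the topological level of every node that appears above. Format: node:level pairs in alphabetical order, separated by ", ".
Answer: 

Op 1: add_edge(C, G). Edges now: 1
Op 2: add_edge(E, G). Edges now: 2
Op 3: add_edge(D, F). Edges now: 3
Op 4: add_edge(B, G). Edges now: 4
Op 5: add_edge(B, A). Edges now: 5
Op 6: add_edge(E, B). Edges now: 6
Op 7: add_edge(E, F). Edges now: 7
Op 8: add_edge(B, D). Edges now: 8
Compute levels (Kahn BFS):
  sources (in-degree 0): C, E
  process C: level=0
    C->G: in-degree(G)=2, level(G)>=1
  process E: level=0
    E->B: in-degree(B)=0, level(B)=1, enqueue
    E->F: in-degree(F)=1, level(F)>=1
    E->G: in-degree(G)=1, level(G)>=1
  process B: level=1
    B->A: in-degree(A)=0, level(A)=2, enqueue
    B->D: in-degree(D)=0, level(D)=2, enqueue
    B->G: in-degree(G)=0, level(G)=2, enqueue
  process A: level=2
  process D: level=2
    D->F: in-degree(F)=0, level(F)=3, enqueue
  process G: level=2
  process F: level=3
All levels: A:2, B:1, C:0, D:2, E:0, F:3, G:2

Answer: A:2, B:1, C:0, D:2, E:0, F:3, G:2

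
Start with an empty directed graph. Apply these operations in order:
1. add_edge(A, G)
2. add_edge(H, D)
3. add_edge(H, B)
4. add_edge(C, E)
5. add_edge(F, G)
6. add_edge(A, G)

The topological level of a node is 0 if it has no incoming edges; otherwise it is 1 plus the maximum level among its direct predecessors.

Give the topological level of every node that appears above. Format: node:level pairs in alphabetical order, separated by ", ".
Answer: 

Op 1: add_edge(A, G). Edges now: 1
Op 2: add_edge(H, D). Edges now: 2
Op 3: add_edge(H, B). Edges now: 3
Op 4: add_edge(C, E). Edges now: 4
Op 5: add_edge(F, G). Edges now: 5
Op 6: add_edge(A, G) (duplicate, no change). Edges now: 5
Compute levels (Kahn BFS):
  sources (in-degree 0): A, C, F, H
  process A: level=0
    A->G: in-degree(G)=1, level(G)>=1
  process C: level=0
    C->E: in-degree(E)=0, level(E)=1, enqueue
  process F: level=0
    F->G: in-degree(G)=0, level(G)=1, enqueue
  process H: level=0
    H->B: in-degree(B)=0, level(B)=1, enqueue
    H->D: in-degree(D)=0, level(D)=1, enqueue
  process E: level=1
  process G: level=1
  process B: level=1
  process D: level=1
All levels: A:0, B:1, C:0, D:1, E:1, F:0, G:1, H:0

Answer: A:0, B:1, C:0, D:1, E:1, F:0, G:1, H:0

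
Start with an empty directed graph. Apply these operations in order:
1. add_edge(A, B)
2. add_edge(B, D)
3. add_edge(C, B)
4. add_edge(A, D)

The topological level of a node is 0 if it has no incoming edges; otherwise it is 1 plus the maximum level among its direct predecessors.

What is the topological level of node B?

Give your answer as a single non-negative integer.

Op 1: add_edge(A, B). Edges now: 1
Op 2: add_edge(B, D). Edges now: 2
Op 3: add_edge(C, B). Edges now: 3
Op 4: add_edge(A, D). Edges now: 4
Compute levels (Kahn BFS):
  sources (in-degree 0): A, C
  process A: level=0
    A->B: in-degree(B)=1, level(B)>=1
    A->D: in-degree(D)=1, level(D)>=1
  process C: level=0
    C->B: in-degree(B)=0, level(B)=1, enqueue
  process B: level=1
    B->D: in-degree(D)=0, level(D)=2, enqueue
  process D: level=2
All levels: A:0, B:1, C:0, D:2
level(B) = 1

Answer: 1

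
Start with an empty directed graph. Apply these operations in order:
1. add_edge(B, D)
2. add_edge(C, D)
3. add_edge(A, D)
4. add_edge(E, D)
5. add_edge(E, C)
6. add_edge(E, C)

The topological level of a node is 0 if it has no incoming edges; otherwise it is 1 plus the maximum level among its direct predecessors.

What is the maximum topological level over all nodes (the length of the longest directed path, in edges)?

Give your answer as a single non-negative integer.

Op 1: add_edge(B, D). Edges now: 1
Op 2: add_edge(C, D). Edges now: 2
Op 3: add_edge(A, D). Edges now: 3
Op 4: add_edge(E, D). Edges now: 4
Op 5: add_edge(E, C). Edges now: 5
Op 6: add_edge(E, C) (duplicate, no change). Edges now: 5
Compute levels (Kahn BFS):
  sources (in-degree 0): A, B, E
  process A: level=0
    A->D: in-degree(D)=3, level(D)>=1
  process B: level=0
    B->D: in-degree(D)=2, level(D)>=1
  process E: level=0
    E->C: in-degree(C)=0, level(C)=1, enqueue
    E->D: in-degree(D)=1, level(D)>=1
  process C: level=1
    C->D: in-degree(D)=0, level(D)=2, enqueue
  process D: level=2
All levels: A:0, B:0, C:1, D:2, E:0
max level = 2

Answer: 2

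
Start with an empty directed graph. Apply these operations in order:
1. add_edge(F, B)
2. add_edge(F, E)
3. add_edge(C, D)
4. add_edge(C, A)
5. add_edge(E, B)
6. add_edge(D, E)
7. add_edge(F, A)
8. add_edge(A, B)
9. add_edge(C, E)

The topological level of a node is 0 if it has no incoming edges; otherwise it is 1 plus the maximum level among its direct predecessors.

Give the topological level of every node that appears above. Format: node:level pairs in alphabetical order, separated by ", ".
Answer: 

Op 1: add_edge(F, B). Edges now: 1
Op 2: add_edge(F, E). Edges now: 2
Op 3: add_edge(C, D). Edges now: 3
Op 4: add_edge(C, A). Edges now: 4
Op 5: add_edge(E, B). Edges now: 5
Op 6: add_edge(D, E). Edges now: 6
Op 7: add_edge(F, A). Edges now: 7
Op 8: add_edge(A, B). Edges now: 8
Op 9: add_edge(C, E). Edges now: 9
Compute levels (Kahn BFS):
  sources (in-degree 0): C, F
  process C: level=0
    C->A: in-degree(A)=1, level(A)>=1
    C->D: in-degree(D)=0, level(D)=1, enqueue
    C->E: in-degree(E)=2, level(E)>=1
  process F: level=0
    F->A: in-degree(A)=0, level(A)=1, enqueue
    F->B: in-degree(B)=2, level(B)>=1
    F->E: in-degree(E)=1, level(E)>=1
  process D: level=1
    D->E: in-degree(E)=0, level(E)=2, enqueue
  process A: level=1
    A->B: in-degree(B)=1, level(B)>=2
  process E: level=2
    E->B: in-degree(B)=0, level(B)=3, enqueue
  process B: level=3
All levels: A:1, B:3, C:0, D:1, E:2, F:0

Answer: A:1, B:3, C:0, D:1, E:2, F:0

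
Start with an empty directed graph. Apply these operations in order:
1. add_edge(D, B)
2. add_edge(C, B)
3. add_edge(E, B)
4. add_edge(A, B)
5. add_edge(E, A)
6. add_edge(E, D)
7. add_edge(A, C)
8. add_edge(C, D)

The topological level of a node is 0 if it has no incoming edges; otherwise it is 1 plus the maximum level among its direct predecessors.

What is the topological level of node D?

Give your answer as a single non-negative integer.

Answer: 3

Derivation:
Op 1: add_edge(D, B). Edges now: 1
Op 2: add_edge(C, B). Edges now: 2
Op 3: add_edge(E, B). Edges now: 3
Op 4: add_edge(A, B). Edges now: 4
Op 5: add_edge(E, A). Edges now: 5
Op 6: add_edge(E, D). Edges now: 6
Op 7: add_edge(A, C). Edges now: 7
Op 8: add_edge(C, D). Edges now: 8
Compute levels (Kahn BFS):
  sources (in-degree 0): E
  process E: level=0
    E->A: in-degree(A)=0, level(A)=1, enqueue
    E->B: in-degree(B)=3, level(B)>=1
    E->D: in-degree(D)=1, level(D)>=1
  process A: level=1
    A->B: in-degree(B)=2, level(B)>=2
    A->C: in-degree(C)=0, level(C)=2, enqueue
  process C: level=2
    C->B: in-degree(B)=1, level(B)>=3
    C->D: in-degree(D)=0, level(D)=3, enqueue
  process D: level=3
    D->B: in-degree(B)=0, level(B)=4, enqueue
  process B: level=4
All levels: A:1, B:4, C:2, D:3, E:0
level(D) = 3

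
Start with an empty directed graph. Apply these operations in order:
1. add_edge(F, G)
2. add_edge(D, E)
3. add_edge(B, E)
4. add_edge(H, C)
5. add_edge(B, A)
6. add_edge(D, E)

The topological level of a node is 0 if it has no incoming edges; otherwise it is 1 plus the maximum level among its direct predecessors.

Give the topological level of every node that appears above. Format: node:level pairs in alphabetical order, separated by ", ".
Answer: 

Answer: A:1, B:0, C:1, D:0, E:1, F:0, G:1, H:0

Derivation:
Op 1: add_edge(F, G). Edges now: 1
Op 2: add_edge(D, E). Edges now: 2
Op 3: add_edge(B, E). Edges now: 3
Op 4: add_edge(H, C). Edges now: 4
Op 5: add_edge(B, A). Edges now: 5
Op 6: add_edge(D, E) (duplicate, no change). Edges now: 5
Compute levels (Kahn BFS):
  sources (in-degree 0): B, D, F, H
  process B: level=0
    B->A: in-degree(A)=0, level(A)=1, enqueue
    B->E: in-degree(E)=1, level(E)>=1
  process D: level=0
    D->E: in-degree(E)=0, level(E)=1, enqueue
  process F: level=0
    F->G: in-degree(G)=0, level(G)=1, enqueue
  process H: level=0
    H->C: in-degree(C)=0, level(C)=1, enqueue
  process A: level=1
  process E: level=1
  process G: level=1
  process C: level=1
All levels: A:1, B:0, C:1, D:0, E:1, F:0, G:1, H:0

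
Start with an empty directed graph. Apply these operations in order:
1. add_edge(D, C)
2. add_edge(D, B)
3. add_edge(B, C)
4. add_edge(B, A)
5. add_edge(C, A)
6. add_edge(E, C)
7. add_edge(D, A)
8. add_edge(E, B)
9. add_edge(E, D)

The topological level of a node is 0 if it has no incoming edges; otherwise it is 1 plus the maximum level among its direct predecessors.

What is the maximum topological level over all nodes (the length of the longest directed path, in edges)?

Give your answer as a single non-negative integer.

Answer: 4

Derivation:
Op 1: add_edge(D, C). Edges now: 1
Op 2: add_edge(D, B). Edges now: 2
Op 3: add_edge(B, C). Edges now: 3
Op 4: add_edge(B, A). Edges now: 4
Op 5: add_edge(C, A). Edges now: 5
Op 6: add_edge(E, C). Edges now: 6
Op 7: add_edge(D, A). Edges now: 7
Op 8: add_edge(E, B). Edges now: 8
Op 9: add_edge(E, D). Edges now: 9
Compute levels (Kahn BFS):
  sources (in-degree 0): E
  process E: level=0
    E->B: in-degree(B)=1, level(B)>=1
    E->C: in-degree(C)=2, level(C)>=1
    E->D: in-degree(D)=0, level(D)=1, enqueue
  process D: level=1
    D->A: in-degree(A)=2, level(A)>=2
    D->B: in-degree(B)=0, level(B)=2, enqueue
    D->C: in-degree(C)=1, level(C)>=2
  process B: level=2
    B->A: in-degree(A)=1, level(A)>=3
    B->C: in-degree(C)=0, level(C)=3, enqueue
  process C: level=3
    C->A: in-degree(A)=0, level(A)=4, enqueue
  process A: level=4
All levels: A:4, B:2, C:3, D:1, E:0
max level = 4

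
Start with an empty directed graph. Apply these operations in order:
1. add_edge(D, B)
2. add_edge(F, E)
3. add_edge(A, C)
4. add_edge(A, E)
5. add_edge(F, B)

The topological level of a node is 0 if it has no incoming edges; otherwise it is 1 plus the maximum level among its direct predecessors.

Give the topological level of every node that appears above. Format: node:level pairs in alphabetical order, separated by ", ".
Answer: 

Answer: A:0, B:1, C:1, D:0, E:1, F:0

Derivation:
Op 1: add_edge(D, B). Edges now: 1
Op 2: add_edge(F, E). Edges now: 2
Op 3: add_edge(A, C). Edges now: 3
Op 4: add_edge(A, E). Edges now: 4
Op 5: add_edge(F, B). Edges now: 5
Compute levels (Kahn BFS):
  sources (in-degree 0): A, D, F
  process A: level=0
    A->C: in-degree(C)=0, level(C)=1, enqueue
    A->E: in-degree(E)=1, level(E)>=1
  process D: level=0
    D->B: in-degree(B)=1, level(B)>=1
  process F: level=0
    F->B: in-degree(B)=0, level(B)=1, enqueue
    F->E: in-degree(E)=0, level(E)=1, enqueue
  process C: level=1
  process B: level=1
  process E: level=1
All levels: A:0, B:1, C:1, D:0, E:1, F:0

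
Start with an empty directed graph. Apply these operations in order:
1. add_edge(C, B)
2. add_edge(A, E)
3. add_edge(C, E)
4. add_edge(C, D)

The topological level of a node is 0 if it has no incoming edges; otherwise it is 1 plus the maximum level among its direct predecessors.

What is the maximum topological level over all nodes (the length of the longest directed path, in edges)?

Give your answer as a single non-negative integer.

Op 1: add_edge(C, B). Edges now: 1
Op 2: add_edge(A, E). Edges now: 2
Op 3: add_edge(C, E). Edges now: 3
Op 4: add_edge(C, D). Edges now: 4
Compute levels (Kahn BFS):
  sources (in-degree 0): A, C
  process A: level=0
    A->E: in-degree(E)=1, level(E)>=1
  process C: level=0
    C->B: in-degree(B)=0, level(B)=1, enqueue
    C->D: in-degree(D)=0, level(D)=1, enqueue
    C->E: in-degree(E)=0, level(E)=1, enqueue
  process B: level=1
  process D: level=1
  process E: level=1
All levels: A:0, B:1, C:0, D:1, E:1
max level = 1

Answer: 1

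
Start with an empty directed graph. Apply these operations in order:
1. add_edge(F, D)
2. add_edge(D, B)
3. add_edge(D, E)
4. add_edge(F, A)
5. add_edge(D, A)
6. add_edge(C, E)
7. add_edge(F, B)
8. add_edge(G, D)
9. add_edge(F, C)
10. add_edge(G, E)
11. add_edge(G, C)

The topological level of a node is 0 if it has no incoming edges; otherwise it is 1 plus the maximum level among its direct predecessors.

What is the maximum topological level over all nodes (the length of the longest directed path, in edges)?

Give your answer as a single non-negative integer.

Op 1: add_edge(F, D). Edges now: 1
Op 2: add_edge(D, B). Edges now: 2
Op 3: add_edge(D, E). Edges now: 3
Op 4: add_edge(F, A). Edges now: 4
Op 5: add_edge(D, A). Edges now: 5
Op 6: add_edge(C, E). Edges now: 6
Op 7: add_edge(F, B). Edges now: 7
Op 8: add_edge(G, D). Edges now: 8
Op 9: add_edge(F, C). Edges now: 9
Op 10: add_edge(G, E). Edges now: 10
Op 11: add_edge(G, C). Edges now: 11
Compute levels (Kahn BFS):
  sources (in-degree 0): F, G
  process F: level=0
    F->A: in-degree(A)=1, level(A)>=1
    F->B: in-degree(B)=1, level(B)>=1
    F->C: in-degree(C)=1, level(C)>=1
    F->D: in-degree(D)=1, level(D)>=1
  process G: level=0
    G->C: in-degree(C)=0, level(C)=1, enqueue
    G->D: in-degree(D)=0, level(D)=1, enqueue
    G->E: in-degree(E)=2, level(E)>=1
  process C: level=1
    C->E: in-degree(E)=1, level(E)>=2
  process D: level=1
    D->A: in-degree(A)=0, level(A)=2, enqueue
    D->B: in-degree(B)=0, level(B)=2, enqueue
    D->E: in-degree(E)=0, level(E)=2, enqueue
  process A: level=2
  process B: level=2
  process E: level=2
All levels: A:2, B:2, C:1, D:1, E:2, F:0, G:0
max level = 2

Answer: 2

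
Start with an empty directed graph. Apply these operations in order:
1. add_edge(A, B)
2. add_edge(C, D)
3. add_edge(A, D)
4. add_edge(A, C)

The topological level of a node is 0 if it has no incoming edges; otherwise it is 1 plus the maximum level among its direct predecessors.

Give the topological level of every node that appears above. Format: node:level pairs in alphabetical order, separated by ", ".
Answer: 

Op 1: add_edge(A, B). Edges now: 1
Op 2: add_edge(C, D). Edges now: 2
Op 3: add_edge(A, D). Edges now: 3
Op 4: add_edge(A, C). Edges now: 4
Compute levels (Kahn BFS):
  sources (in-degree 0): A
  process A: level=0
    A->B: in-degree(B)=0, level(B)=1, enqueue
    A->C: in-degree(C)=0, level(C)=1, enqueue
    A->D: in-degree(D)=1, level(D)>=1
  process B: level=1
  process C: level=1
    C->D: in-degree(D)=0, level(D)=2, enqueue
  process D: level=2
All levels: A:0, B:1, C:1, D:2

Answer: A:0, B:1, C:1, D:2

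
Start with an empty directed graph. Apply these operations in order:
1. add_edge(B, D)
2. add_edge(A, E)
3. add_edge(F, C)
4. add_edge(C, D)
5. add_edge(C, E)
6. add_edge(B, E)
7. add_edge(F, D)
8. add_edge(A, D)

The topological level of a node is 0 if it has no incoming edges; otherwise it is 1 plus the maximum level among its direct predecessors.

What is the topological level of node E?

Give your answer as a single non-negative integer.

Op 1: add_edge(B, D). Edges now: 1
Op 2: add_edge(A, E). Edges now: 2
Op 3: add_edge(F, C). Edges now: 3
Op 4: add_edge(C, D). Edges now: 4
Op 5: add_edge(C, E). Edges now: 5
Op 6: add_edge(B, E). Edges now: 6
Op 7: add_edge(F, D). Edges now: 7
Op 8: add_edge(A, D). Edges now: 8
Compute levels (Kahn BFS):
  sources (in-degree 0): A, B, F
  process A: level=0
    A->D: in-degree(D)=3, level(D)>=1
    A->E: in-degree(E)=2, level(E)>=1
  process B: level=0
    B->D: in-degree(D)=2, level(D)>=1
    B->E: in-degree(E)=1, level(E)>=1
  process F: level=0
    F->C: in-degree(C)=0, level(C)=1, enqueue
    F->D: in-degree(D)=1, level(D)>=1
  process C: level=1
    C->D: in-degree(D)=0, level(D)=2, enqueue
    C->E: in-degree(E)=0, level(E)=2, enqueue
  process D: level=2
  process E: level=2
All levels: A:0, B:0, C:1, D:2, E:2, F:0
level(E) = 2

Answer: 2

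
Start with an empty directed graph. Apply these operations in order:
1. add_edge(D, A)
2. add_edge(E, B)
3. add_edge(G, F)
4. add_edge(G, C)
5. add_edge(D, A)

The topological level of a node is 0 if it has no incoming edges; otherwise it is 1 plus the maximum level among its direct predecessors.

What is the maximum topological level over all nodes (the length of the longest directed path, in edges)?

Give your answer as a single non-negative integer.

Op 1: add_edge(D, A). Edges now: 1
Op 2: add_edge(E, B). Edges now: 2
Op 3: add_edge(G, F). Edges now: 3
Op 4: add_edge(G, C). Edges now: 4
Op 5: add_edge(D, A) (duplicate, no change). Edges now: 4
Compute levels (Kahn BFS):
  sources (in-degree 0): D, E, G
  process D: level=0
    D->A: in-degree(A)=0, level(A)=1, enqueue
  process E: level=0
    E->B: in-degree(B)=0, level(B)=1, enqueue
  process G: level=0
    G->C: in-degree(C)=0, level(C)=1, enqueue
    G->F: in-degree(F)=0, level(F)=1, enqueue
  process A: level=1
  process B: level=1
  process C: level=1
  process F: level=1
All levels: A:1, B:1, C:1, D:0, E:0, F:1, G:0
max level = 1

Answer: 1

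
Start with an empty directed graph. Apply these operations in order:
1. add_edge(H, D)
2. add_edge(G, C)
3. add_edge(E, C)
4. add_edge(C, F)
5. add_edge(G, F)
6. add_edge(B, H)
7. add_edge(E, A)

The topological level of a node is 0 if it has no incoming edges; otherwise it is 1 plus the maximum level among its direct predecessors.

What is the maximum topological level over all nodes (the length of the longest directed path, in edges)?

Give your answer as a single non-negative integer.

Answer: 2

Derivation:
Op 1: add_edge(H, D). Edges now: 1
Op 2: add_edge(G, C). Edges now: 2
Op 3: add_edge(E, C). Edges now: 3
Op 4: add_edge(C, F). Edges now: 4
Op 5: add_edge(G, F). Edges now: 5
Op 6: add_edge(B, H). Edges now: 6
Op 7: add_edge(E, A). Edges now: 7
Compute levels (Kahn BFS):
  sources (in-degree 0): B, E, G
  process B: level=0
    B->H: in-degree(H)=0, level(H)=1, enqueue
  process E: level=0
    E->A: in-degree(A)=0, level(A)=1, enqueue
    E->C: in-degree(C)=1, level(C)>=1
  process G: level=0
    G->C: in-degree(C)=0, level(C)=1, enqueue
    G->F: in-degree(F)=1, level(F)>=1
  process H: level=1
    H->D: in-degree(D)=0, level(D)=2, enqueue
  process A: level=1
  process C: level=1
    C->F: in-degree(F)=0, level(F)=2, enqueue
  process D: level=2
  process F: level=2
All levels: A:1, B:0, C:1, D:2, E:0, F:2, G:0, H:1
max level = 2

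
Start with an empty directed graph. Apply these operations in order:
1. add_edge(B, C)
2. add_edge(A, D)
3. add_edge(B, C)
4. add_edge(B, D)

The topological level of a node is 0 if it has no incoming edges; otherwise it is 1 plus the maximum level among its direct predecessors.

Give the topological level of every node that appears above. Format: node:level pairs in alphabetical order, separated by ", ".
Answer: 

Answer: A:0, B:0, C:1, D:1

Derivation:
Op 1: add_edge(B, C). Edges now: 1
Op 2: add_edge(A, D). Edges now: 2
Op 3: add_edge(B, C) (duplicate, no change). Edges now: 2
Op 4: add_edge(B, D). Edges now: 3
Compute levels (Kahn BFS):
  sources (in-degree 0): A, B
  process A: level=0
    A->D: in-degree(D)=1, level(D)>=1
  process B: level=0
    B->C: in-degree(C)=0, level(C)=1, enqueue
    B->D: in-degree(D)=0, level(D)=1, enqueue
  process C: level=1
  process D: level=1
All levels: A:0, B:0, C:1, D:1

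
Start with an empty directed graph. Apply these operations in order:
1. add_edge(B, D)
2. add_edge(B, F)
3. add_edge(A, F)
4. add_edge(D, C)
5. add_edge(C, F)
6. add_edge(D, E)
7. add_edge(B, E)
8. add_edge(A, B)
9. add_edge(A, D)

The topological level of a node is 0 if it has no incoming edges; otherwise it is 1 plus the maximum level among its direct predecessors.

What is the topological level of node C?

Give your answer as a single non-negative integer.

Answer: 3

Derivation:
Op 1: add_edge(B, D). Edges now: 1
Op 2: add_edge(B, F). Edges now: 2
Op 3: add_edge(A, F). Edges now: 3
Op 4: add_edge(D, C). Edges now: 4
Op 5: add_edge(C, F). Edges now: 5
Op 6: add_edge(D, E). Edges now: 6
Op 7: add_edge(B, E). Edges now: 7
Op 8: add_edge(A, B). Edges now: 8
Op 9: add_edge(A, D). Edges now: 9
Compute levels (Kahn BFS):
  sources (in-degree 0): A
  process A: level=0
    A->B: in-degree(B)=0, level(B)=1, enqueue
    A->D: in-degree(D)=1, level(D)>=1
    A->F: in-degree(F)=2, level(F)>=1
  process B: level=1
    B->D: in-degree(D)=0, level(D)=2, enqueue
    B->E: in-degree(E)=1, level(E)>=2
    B->F: in-degree(F)=1, level(F)>=2
  process D: level=2
    D->C: in-degree(C)=0, level(C)=3, enqueue
    D->E: in-degree(E)=0, level(E)=3, enqueue
  process C: level=3
    C->F: in-degree(F)=0, level(F)=4, enqueue
  process E: level=3
  process F: level=4
All levels: A:0, B:1, C:3, D:2, E:3, F:4
level(C) = 3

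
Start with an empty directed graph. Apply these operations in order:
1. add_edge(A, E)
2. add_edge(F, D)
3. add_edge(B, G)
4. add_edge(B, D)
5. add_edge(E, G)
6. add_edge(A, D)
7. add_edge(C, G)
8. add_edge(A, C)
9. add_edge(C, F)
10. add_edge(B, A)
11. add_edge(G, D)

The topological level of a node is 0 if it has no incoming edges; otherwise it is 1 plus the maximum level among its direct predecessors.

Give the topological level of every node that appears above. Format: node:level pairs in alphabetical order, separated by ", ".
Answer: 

Answer: A:1, B:0, C:2, D:4, E:2, F:3, G:3

Derivation:
Op 1: add_edge(A, E). Edges now: 1
Op 2: add_edge(F, D). Edges now: 2
Op 3: add_edge(B, G). Edges now: 3
Op 4: add_edge(B, D). Edges now: 4
Op 5: add_edge(E, G). Edges now: 5
Op 6: add_edge(A, D). Edges now: 6
Op 7: add_edge(C, G). Edges now: 7
Op 8: add_edge(A, C). Edges now: 8
Op 9: add_edge(C, F). Edges now: 9
Op 10: add_edge(B, A). Edges now: 10
Op 11: add_edge(G, D). Edges now: 11
Compute levels (Kahn BFS):
  sources (in-degree 0): B
  process B: level=0
    B->A: in-degree(A)=0, level(A)=1, enqueue
    B->D: in-degree(D)=3, level(D)>=1
    B->G: in-degree(G)=2, level(G)>=1
  process A: level=1
    A->C: in-degree(C)=0, level(C)=2, enqueue
    A->D: in-degree(D)=2, level(D)>=2
    A->E: in-degree(E)=0, level(E)=2, enqueue
  process C: level=2
    C->F: in-degree(F)=0, level(F)=3, enqueue
    C->G: in-degree(G)=1, level(G)>=3
  process E: level=2
    E->G: in-degree(G)=0, level(G)=3, enqueue
  process F: level=3
    F->D: in-degree(D)=1, level(D)>=4
  process G: level=3
    G->D: in-degree(D)=0, level(D)=4, enqueue
  process D: level=4
All levels: A:1, B:0, C:2, D:4, E:2, F:3, G:3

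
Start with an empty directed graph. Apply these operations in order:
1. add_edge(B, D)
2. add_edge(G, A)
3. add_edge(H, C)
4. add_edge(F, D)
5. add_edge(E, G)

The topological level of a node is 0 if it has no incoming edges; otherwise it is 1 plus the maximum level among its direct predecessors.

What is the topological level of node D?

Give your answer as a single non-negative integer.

Op 1: add_edge(B, D). Edges now: 1
Op 2: add_edge(G, A). Edges now: 2
Op 3: add_edge(H, C). Edges now: 3
Op 4: add_edge(F, D). Edges now: 4
Op 5: add_edge(E, G). Edges now: 5
Compute levels (Kahn BFS):
  sources (in-degree 0): B, E, F, H
  process B: level=0
    B->D: in-degree(D)=1, level(D)>=1
  process E: level=0
    E->G: in-degree(G)=0, level(G)=1, enqueue
  process F: level=0
    F->D: in-degree(D)=0, level(D)=1, enqueue
  process H: level=0
    H->C: in-degree(C)=0, level(C)=1, enqueue
  process G: level=1
    G->A: in-degree(A)=0, level(A)=2, enqueue
  process D: level=1
  process C: level=1
  process A: level=2
All levels: A:2, B:0, C:1, D:1, E:0, F:0, G:1, H:0
level(D) = 1

Answer: 1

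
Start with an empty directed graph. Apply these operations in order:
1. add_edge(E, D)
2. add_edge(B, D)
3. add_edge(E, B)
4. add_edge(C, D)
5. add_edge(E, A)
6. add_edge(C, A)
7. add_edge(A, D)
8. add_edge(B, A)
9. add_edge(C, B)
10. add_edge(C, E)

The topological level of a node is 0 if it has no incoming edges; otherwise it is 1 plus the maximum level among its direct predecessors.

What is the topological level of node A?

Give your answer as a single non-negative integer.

Op 1: add_edge(E, D). Edges now: 1
Op 2: add_edge(B, D). Edges now: 2
Op 3: add_edge(E, B). Edges now: 3
Op 4: add_edge(C, D). Edges now: 4
Op 5: add_edge(E, A). Edges now: 5
Op 6: add_edge(C, A). Edges now: 6
Op 7: add_edge(A, D). Edges now: 7
Op 8: add_edge(B, A). Edges now: 8
Op 9: add_edge(C, B). Edges now: 9
Op 10: add_edge(C, E). Edges now: 10
Compute levels (Kahn BFS):
  sources (in-degree 0): C
  process C: level=0
    C->A: in-degree(A)=2, level(A)>=1
    C->B: in-degree(B)=1, level(B)>=1
    C->D: in-degree(D)=3, level(D)>=1
    C->E: in-degree(E)=0, level(E)=1, enqueue
  process E: level=1
    E->A: in-degree(A)=1, level(A)>=2
    E->B: in-degree(B)=0, level(B)=2, enqueue
    E->D: in-degree(D)=2, level(D)>=2
  process B: level=2
    B->A: in-degree(A)=0, level(A)=3, enqueue
    B->D: in-degree(D)=1, level(D)>=3
  process A: level=3
    A->D: in-degree(D)=0, level(D)=4, enqueue
  process D: level=4
All levels: A:3, B:2, C:0, D:4, E:1
level(A) = 3

Answer: 3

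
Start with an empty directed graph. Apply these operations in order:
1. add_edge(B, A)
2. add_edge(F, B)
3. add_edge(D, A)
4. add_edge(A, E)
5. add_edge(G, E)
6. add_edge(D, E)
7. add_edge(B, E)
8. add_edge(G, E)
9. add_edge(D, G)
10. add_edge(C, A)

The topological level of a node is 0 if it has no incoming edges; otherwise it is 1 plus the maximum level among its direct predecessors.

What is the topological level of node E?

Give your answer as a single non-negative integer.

Op 1: add_edge(B, A). Edges now: 1
Op 2: add_edge(F, B). Edges now: 2
Op 3: add_edge(D, A). Edges now: 3
Op 4: add_edge(A, E). Edges now: 4
Op 5: add_edge(G, E). Edges now: 5
Op 6: add_edge(D, E). Edges now: 6
Op 7: add_edge(B, E). Edges now: 7
Op 8: add_edge(G, E) (duplicate, no change). Edges now: 7
Op 9: add_edge(D, G). Edges now: 8
Op 10: add_edge(C, A). Edges now: 9
Compute levels (Kahn BFS):
  sources (in-degree 0): C, D, F
  process C: level=0
    C->A: in-degree(A)=2, level(A)>=1
  process D: level=0
    D->A: in-degree(A)=1, level(A)>=1
    D->E: in-degree(E)=3, level(E)>=1
    D->G: in-degree(G)=0, level(G)=1, enqueue
  process F: level=0
    F->B: in-degree(B)=0, level(B)=1, enqueue
  process G: level=1
    G->E: in-degree(E)=2, level(E)>=2
  process B: level=1
    B->A: in-degree(A)=0, level(A)=2, enqueue
    B->E: in-degree(E)=1, level(E)>=2
  process A: level=2
    A->E: in-degree(E)=0, level(E)=3, enqueue
  process E: level=3
All levels: A:2, B:1, C:0, D:0, E:3, F:0, G:1
level(E) = 3

Answer: 3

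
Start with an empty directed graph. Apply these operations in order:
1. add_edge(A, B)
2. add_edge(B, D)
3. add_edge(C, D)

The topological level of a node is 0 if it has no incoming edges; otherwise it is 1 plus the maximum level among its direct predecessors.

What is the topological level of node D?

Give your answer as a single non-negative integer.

Op 1: add_edge(A, B). Edges now: 1
Op 2: add_edge(B, D). Edges now: 2
Op 3: add_edge(C, D). Edges now: 3
Compute levels (Kahn BFS):
  sources (in-degree 0): A, C
  process A: level=0
    A->B: in-degree(B)=0, level(B)=1, enqueue
  process C: level=0
    C->D: in-degree(D)=1, level(D)>=1
  process B: level=1
    B->D: in-degree(D)=0, level(D)=2, enqueue
  process D: level=2
All levels: A:0, B:1, C:0, D:2
level(D) = 2

Answer: 2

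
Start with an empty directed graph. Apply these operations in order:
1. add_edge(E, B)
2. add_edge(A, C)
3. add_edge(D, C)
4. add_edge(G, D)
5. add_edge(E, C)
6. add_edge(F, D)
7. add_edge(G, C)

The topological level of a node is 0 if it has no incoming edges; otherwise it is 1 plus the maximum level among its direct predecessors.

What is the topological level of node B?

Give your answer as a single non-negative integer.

Answer: 1

Derivation:
Op 1: add_edge(E, B). Edges now: 1
Op 2: add_edge(A, C). Edges now: 2
Op 3: add_edge(D, C). Edges now: 3
Op 4: add_edge(G, D). Edges now: 4
Op 5: add_edge(E, C). Edges now: 5
Op 6: add_edge(F, D). Edges now: 6
Op 7: add_edge(G, C). Edges now: 7
Compute levels (Kahn BFS):
  sources (in-degree 0): A, E, F, G
  process A: level=0
    A->C: in-degree(C)=3, level(C)>=1
  process E: level=0
    E->B: in-degree(B)=0, level(B)=1, enqueue
    E->C: in-degree(C)=2, level(C)>=1
  process F: level=0
    F->D: in-degree(D)=1, level(D)>=1
  process G: level=0
    G->C: in-degree(C)=1, level(C)>=1
    G->D: in-degree(D)=0, level(D)=1, enqueue
  process B: level=1
  process D: level=1
    D->C: in-degree(C)=0, level(C)=2, enqueue
  process C: level=2
All levels: A:0, B:1, C:2, D:1, E:0, F:0, G:0
level(B) = 1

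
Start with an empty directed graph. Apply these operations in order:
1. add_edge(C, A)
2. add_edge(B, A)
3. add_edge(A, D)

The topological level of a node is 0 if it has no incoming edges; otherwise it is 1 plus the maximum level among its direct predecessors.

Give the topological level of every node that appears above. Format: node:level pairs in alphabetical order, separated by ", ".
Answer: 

Op 1: add_edge(C, A). Edges now: 1
Op 2: add_edge(B, A). Edges now: 2
Op 3: add_edge(A, D). Edges now: 3
Compute levels (Kahn BFS):
  sources (in-degree 0): B, C
  process B: level=0
    B->A: in-degree(A)=1, level(A)>=1
  process C: level=0
    C->A: in-degree(A)=0, level(A)=1, enqueue
  process A: level=1
    A->D: in-degree(D)=0, level(D)=2, enqueue
  process D: level=2
All levels: A:1, B:0, C:0, D:2

Answer: A:1, B:0, C:0, D:2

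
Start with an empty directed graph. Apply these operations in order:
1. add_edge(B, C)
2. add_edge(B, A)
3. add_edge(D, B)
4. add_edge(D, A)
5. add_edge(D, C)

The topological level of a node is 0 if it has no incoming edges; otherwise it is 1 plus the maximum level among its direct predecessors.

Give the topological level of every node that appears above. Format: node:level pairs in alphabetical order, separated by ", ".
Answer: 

Answer: A:2, B:1, C:2, D:0

Derivation:
Op 1: add_edge(B, C). Edges now: 1
Op 2: add_edge(B, A). Edges now: 2
Op 3: add_edge(D, B). Edges now: 3
Op 4: add_edge(D, A). Edges now: 4
Op 5: add_edge(D, C). Edges now: 5
Compute levels (Kahn BFS):
  sources (in-degree 0): D
  process D: level=0
    D->A: in-degree(A)=1, level(A)>=1
    D->B: in-degree(B)=0, level(B)=1, enqueue
    D->C: in-degree(C)=1, level(C)>=1
  process B: level=1
    B->A: in-degree(A)=0, level(A)=2, enqueue
    B->C: in-degree(C)=0, level(C)=2, enqueue
  process A: level=2
  process C: level=2
All levels: A:2, B:1, C:2, D:0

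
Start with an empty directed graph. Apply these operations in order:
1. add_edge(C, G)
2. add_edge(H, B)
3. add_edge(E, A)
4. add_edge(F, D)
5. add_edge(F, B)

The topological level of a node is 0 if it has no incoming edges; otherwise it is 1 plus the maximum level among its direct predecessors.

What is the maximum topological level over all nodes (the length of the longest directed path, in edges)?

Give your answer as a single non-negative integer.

Op 1: add_edge(C, G). Edges now: 1
Op 2: add_edge(H, B). Edges now: 2
Op 3: add_edge(E, A). Edges now: 3
Op 4: add_edge(F, D). Edges now: 4
Op 5: add_edge(F, B). Edges now: 5
Compute levels (Kahn BFS):
  sources (in-degree 0): C, E, F, H
  process C: level=0
    C->G: in-degree(G)=0, level(G)=1, enqueue
  process E: level=0
    E->A: in-degree(A)=0, level(A)=1, enqueue
  process F: level=0
    F->B: in-degree(B)=1, level(B)>=1
    F->D: in-degree(D)=0, level(D)=1, enqueue
  process H: level=0
    H->B: in-degree(B)=0, level(B)=1, enqueue
  process G: level=1
  process A: level=1
  process D: level=1
  process B: level=1
All levels: A:1, B:1, C:0, D:1, E:0, F:0, G:1, H:0
max level = 1

Answer: 1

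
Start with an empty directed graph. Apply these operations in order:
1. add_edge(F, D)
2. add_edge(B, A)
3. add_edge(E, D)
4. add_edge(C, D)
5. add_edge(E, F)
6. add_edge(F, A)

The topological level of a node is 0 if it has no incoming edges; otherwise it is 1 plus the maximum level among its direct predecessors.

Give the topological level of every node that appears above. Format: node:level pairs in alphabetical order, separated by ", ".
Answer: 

Answer: A:2, B:0, C:0, D:2, E:0, F:1

Derivation:
Op 1: add_edge(F, D). Edges now: 1
Op 2: add_edge(B, A). Edges now: 2
Op 3: add_edge(E, D). Edges now: 3
Op 4: add_edge(C, D). Edges now: 4
Op 5: add_edge(E, F). Edges now: 5
Op 6: add_edge(F, A). Edges now: 6
Compute levels (Kahn BFS):
  sources (in-degree 0): B, C, E
  process B: level=0
    B->A: in-degree(A)=1, level(A)>=1
  process C: level=0
    C->D: in-degree(D)=2, level(D)>=1
  process E: level=0
    E->D: in-degree(D)=1, level(D)>=1
    E->F: in-degree(F)=0, level(F)=1, enqueue
  process F: level=1
    F->A: in-degree(A)=0, level(A)=2, enqueue
    F->D: in-degree(D)=0, level(D)=2, enqueue
  process A: level=2
  process D: level=2
All levels: A:2, B:0, C:0, D:2, E:0, F:1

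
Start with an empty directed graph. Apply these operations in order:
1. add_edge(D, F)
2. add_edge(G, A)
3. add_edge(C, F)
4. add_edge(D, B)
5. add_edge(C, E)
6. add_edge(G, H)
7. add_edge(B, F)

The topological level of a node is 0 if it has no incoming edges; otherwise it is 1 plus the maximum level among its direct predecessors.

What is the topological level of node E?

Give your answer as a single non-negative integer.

Answer: 1

Derivation:
Op 1: add_edge(D, F). Edges now: 1
Op 2: add_edge(G, A). Edges now: 2
Op 3: add_edge(C, F). Edges now: 3
Op 4: add_edge(D, B). Edges now: 4
Op 5: add_edge(C, E). Edges now: 5
Op 6: add_edge(G, H). Edges now: 6
Op 7: add_edge(B, F). Edges now: 7
Compute levels (Kahn BFS):
  sources (in-degree 0): C, D, G
  process C: level=0
    C->E: in-degree(E)=0, level(E)=1, enqueue
    C->F: in-degree(F)=2, level(F)>=1
  process D: level=0
    D->B: in-degree(B)=0, level(B)=1, enqueue
    D->F: in-degree(F)=1, level(F)>=1
  process G: level=0
    G->A: in-degree(A)=0, level(A)=1, enqueue
    G->H: in-degree(H)=0, level(H)=1, enqueue
  process E: level=1
  process B: level=1
    B->F: in-degree(F)=0, level(F)=2, enqueue
  process A: level=1
  process H: level=1
  process F: level=2
All levels: A:1, B:1, C:0, D:0, E:1, F:2, G:0, H:1
level(E) = 1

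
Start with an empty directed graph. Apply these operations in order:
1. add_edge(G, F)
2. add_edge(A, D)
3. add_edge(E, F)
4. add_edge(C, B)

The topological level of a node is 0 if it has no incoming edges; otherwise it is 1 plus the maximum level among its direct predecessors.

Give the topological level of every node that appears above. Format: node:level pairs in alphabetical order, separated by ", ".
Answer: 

Answer: A:0, B:1, C:0, D:1, E:0, F:1, G:0

Derivation:
Op 1: add_edge(G, F). Edges now: 1
Op 2: add_edge(A, D). Edges now: 2
Op 3: add_edge(E, F). Edges now: 3
Op 4: add_edge(C, B). Edges now: 4
Compute levels (Kahn BFS):
  sources (in-degree 0): A, C, E, G
  process A: level=0
    A->D: in-degree(D)=0, level(D)=1, enqueue
  process C: level=0
    C->B: in-degree(B)=0, level(B)=1, enqueue
  process E: level=0
    E->F: in-degree(F)=1, level(F)>=1
  process G: level=0
    G->F: in-degree(F)=0, level(F)=1, enqueue
  process D: level=1
  process B: level=1
  process F: level=1
All levels: A:0, B:1, C:0, D:1, E:0, F:1, G:0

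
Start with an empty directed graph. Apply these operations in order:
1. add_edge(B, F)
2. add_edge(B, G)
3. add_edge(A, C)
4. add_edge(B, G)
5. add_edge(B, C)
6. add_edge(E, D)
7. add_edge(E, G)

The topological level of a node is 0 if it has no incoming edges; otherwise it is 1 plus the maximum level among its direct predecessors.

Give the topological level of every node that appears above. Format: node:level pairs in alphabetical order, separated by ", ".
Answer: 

Op 1: add_edge(B, F). Edges now: 1
Op 2: add_edge(B, G). Edges now: 2
Op 3: add_edge(A, C). Edges now: 3
Op 4: add_edge(B, G) (duplicate, no change). Edges now: 3
Op 5: add_edge(B, C). Edges now: 4
Op 6: add_edge(E, D). Edges now: 5
Op 7: add_edge(E, G). Edges now: 6
Compute levels (Kahn BFS):
  sources (in-degree 0): A, B, E
  process A: level=0
    A->C: in-degree(C)=1, level(C)>=1
  process B: level=0
    B->C: in-degree(C)=0, level(C)=1, enqueue
    B->F: in-degree(F)=0, level(F)=1, enqueue
    B->G: in-degree(G)=1, level(G)>=1
  process E: level=0
    E->D: in-degree(D)=0, level(D)=1, enqueue
    E->G: in-degree(G)=0, level(G)=1, enqueue
  process C: level=1
  process F: level=1
  process D: level=1
  process G: level=1
All levels: A:0, B:0, C:1, D:1, E:0, F:1, G:1

Answer: A:0, B:0, C:1, D:1, E:0, F:1, G:1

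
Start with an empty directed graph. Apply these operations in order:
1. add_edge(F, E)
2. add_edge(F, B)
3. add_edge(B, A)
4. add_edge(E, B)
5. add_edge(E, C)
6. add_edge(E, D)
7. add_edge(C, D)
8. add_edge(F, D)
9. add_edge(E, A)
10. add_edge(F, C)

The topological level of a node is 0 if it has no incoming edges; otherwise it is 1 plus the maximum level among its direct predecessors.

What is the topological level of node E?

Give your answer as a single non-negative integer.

Op 1: add_edge(F, E). Edges now: 1
Op 2: add_edge(F, B). Edges now: 2
Op 3: add_edge(B, A). Edges now: 3
Op 4: add_edge(E, B). Edges now: 4
Op 5: add_edge(E, C). Edges now: 5
Op 6: add_edge(E, D). Edges now: 6
Op 7: add_edge(C, D). Edges now: 7
Op 8: add_edge(F, D). Edges now: 8
Op 9: add_edge(E, A). Edges now: 9
Op 10: add_edge(F, C). Edges now: 10
Compute levels (Kahn BFS):
  sources (in-degree 0): F
  process F: level=0
    F->B: in-degree(B)=1, level(B)>=1
    F->C: in-degree(C)=1, level(C)>=1
    F->D: in-degree(D)=2, level(D)>=1
    F->E: in-degree(E)=0, level(E)=1, enqueue
  process E: level=1
    E->A: in-degree(A)=1, level(A)>=2
    E->B: in-degree(B)=0, level(B)=2, enqueue
    E->C: in-degree(C)=0, level(C)=2, enqueue
    E->D: in-degree(D)=1, level(D)>=2
  process B: level=2
    B->A: in-degree(A)=0, level(A)=3, enqueue
  process C: level=2
    C->D: in-degree(D)=0, level(D)=3, enqueue
  process A: level=3
  process D: level=3
All levels: A:3, B:2, C:2, D:3, E:1, F:0
level(E) = 1

Answer: 1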